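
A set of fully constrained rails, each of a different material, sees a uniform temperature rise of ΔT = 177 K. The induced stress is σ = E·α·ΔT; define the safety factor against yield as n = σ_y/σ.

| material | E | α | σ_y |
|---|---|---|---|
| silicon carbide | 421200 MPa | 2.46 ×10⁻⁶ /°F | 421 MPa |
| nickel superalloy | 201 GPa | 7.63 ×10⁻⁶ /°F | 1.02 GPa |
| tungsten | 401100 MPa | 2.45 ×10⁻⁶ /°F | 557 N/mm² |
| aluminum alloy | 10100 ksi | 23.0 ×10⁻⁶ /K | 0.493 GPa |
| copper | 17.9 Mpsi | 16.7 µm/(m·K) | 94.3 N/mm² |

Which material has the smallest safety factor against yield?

With everything in SI (GPa, ×10⁻⁶/K, MPa):
  silicon carbide: E = 421.2, α = 4.43, σ_y = 421.0 → σ = 330 MPa, n = 1.28
  nickel superalloy: E = 201.0, α = 13.7, σ_y = 1020 → σ = 489 MPa, n = 2.09
  tungsten: E = 401.1, α = 4.41, σ_y = 557.0 → σ = 313 MPa, n = 1.78
  aluminum alloy: E = 69.64, α = 23.0, σ_y = 493.0 → σ = 283 MPa, n = 1.74
  copper: E = 123.4, α = 16.7, σ_y = 94.30 → σ = 365 MPa, n = 0.258
Copper has the lowest safety factor, n = 0.258.

copper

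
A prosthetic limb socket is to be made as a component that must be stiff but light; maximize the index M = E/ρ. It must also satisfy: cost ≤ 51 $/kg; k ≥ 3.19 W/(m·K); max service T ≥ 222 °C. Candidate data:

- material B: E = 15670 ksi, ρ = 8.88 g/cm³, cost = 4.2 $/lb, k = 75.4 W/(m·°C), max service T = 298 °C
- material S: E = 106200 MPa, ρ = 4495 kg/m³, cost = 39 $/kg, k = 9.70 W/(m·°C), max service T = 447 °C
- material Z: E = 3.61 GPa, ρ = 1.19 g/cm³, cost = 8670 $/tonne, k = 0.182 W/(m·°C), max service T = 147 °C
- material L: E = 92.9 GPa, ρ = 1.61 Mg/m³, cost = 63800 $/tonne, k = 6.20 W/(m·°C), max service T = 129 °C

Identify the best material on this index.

material S

Screen on constraints: cost ≤ 51 $/kg; k ≥ 3.19 W/(m·K); max service T ≥ 222 °C. Survivors: material B, material S.
Putting every candidate on a common basis:
  material B: E = 108.0 GPa, ρ = 8880 kg/m³
  material S: E = 106.2 GPa, ρ = 4495 kg/m³
  material S: M = 23.6 MN·m/kg
  material B: M = 12.2 MN·m/kg
Material S ranks first.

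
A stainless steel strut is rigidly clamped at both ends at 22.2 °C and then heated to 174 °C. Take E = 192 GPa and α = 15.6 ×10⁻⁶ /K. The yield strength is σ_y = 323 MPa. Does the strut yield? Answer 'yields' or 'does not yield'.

yields

ΔT = 151.8 K. Constrained thermal stress σ = E·α·ΔT = 192.0×10³ MPa × 15.6×10⁻⁶ × 151.8 = 455 MPa (compressive).
Compare to σ_y = 323 MPa: σ ≥ σ_y, so it yields.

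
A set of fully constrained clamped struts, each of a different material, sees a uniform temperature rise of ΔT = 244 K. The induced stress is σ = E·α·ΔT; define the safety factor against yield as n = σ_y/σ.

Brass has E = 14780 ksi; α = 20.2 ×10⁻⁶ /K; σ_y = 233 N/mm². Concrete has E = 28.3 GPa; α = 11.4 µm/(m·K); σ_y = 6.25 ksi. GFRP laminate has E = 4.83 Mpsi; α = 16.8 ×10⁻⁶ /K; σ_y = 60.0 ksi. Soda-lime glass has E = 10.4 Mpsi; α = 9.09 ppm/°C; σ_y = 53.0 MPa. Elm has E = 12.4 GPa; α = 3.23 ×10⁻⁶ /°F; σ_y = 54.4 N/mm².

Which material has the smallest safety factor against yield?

soda-lime glass

In consistent units (E in GPa, α in ×10⁻⁶/K, σ_y in MPa):
  brass: E = 101.9, α = 20.2, σ_y = 233.0 → σ = 502 MPa, n = 0.464
  concrete: E = 28.30, α = 11.4, σ_y = 43.09 → σ = 78.7 MPa, n = 0.547
  GFRP laminate: E = 33.30, α = 16.8, σ_y = 413.7 → σ = 137 MPa, n = 3.03
  soda-lime glass: E = 71.71, α = 9.09, σ_y = 53.00 → σ = 159 MPa, n = 0.333
  elm: E = 12.40, α = 5.81, σ_y = 54.40 → σ = 17.6 MPa, n = 3.09
Soda-lime glass has the lowest safety factor, n = 0.333.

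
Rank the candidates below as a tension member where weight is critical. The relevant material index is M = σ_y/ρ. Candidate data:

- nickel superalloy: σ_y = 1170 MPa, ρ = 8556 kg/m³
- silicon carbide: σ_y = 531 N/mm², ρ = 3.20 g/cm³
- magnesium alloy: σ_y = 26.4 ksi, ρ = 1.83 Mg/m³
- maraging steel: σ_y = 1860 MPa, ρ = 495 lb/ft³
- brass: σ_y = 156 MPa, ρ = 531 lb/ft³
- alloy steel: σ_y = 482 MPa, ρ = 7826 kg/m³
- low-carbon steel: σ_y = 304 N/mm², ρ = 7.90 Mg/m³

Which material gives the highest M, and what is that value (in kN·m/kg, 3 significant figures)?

maraging steel, M = 235 kN·m/kg

After converting to SI:
  nickel superalloy: σ_y = 1170 MPa, ρ = 8556 kg/m³
  silicon carbide: σ_y = 531.0 MPa, ρ = 3200 kg/m³
  magnesium alloy: σ_y = 182.0 MPa, ρ = 1830 kg/m³
  maraging steel: σ_y = 1860 MPa, ρ = 7929 kg/m³
  brass: σ_y = 156.0 MPa, ρ = 8506 kg/m³
  alloy steel: σ_y = 482.0 MPa, ρ = 7826 kg/m³
  low-carbon steel: σ_y = 304.0 MPa, ρ = 7900 kg/m³
  maraging steel: M = 235 kN·m/kg
  silicon carbide: M = 166 kN·m/kg
  nickel superalloy: M = 137 kN·m/kg
  magnesium alloy: M = 99.5 kN·m/kg
  alloy steel: M = 61.6 kN·m/kg
  low-carbon steel: M = 38.5 kN·m/kg
  brass: M = 18.3 kN·m/kg
The maximum is for maraging steel.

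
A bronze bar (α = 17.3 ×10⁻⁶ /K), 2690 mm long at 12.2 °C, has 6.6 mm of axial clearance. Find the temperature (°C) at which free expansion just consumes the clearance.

154 °C

α·L₀·ΔT = 6.6 mm ⇒ ΔT = 6.6 / (17.3×10⁻⁶ × 2690.0) = 141.8 K.
T = 12.2 + 141.8 = 154.0 °C.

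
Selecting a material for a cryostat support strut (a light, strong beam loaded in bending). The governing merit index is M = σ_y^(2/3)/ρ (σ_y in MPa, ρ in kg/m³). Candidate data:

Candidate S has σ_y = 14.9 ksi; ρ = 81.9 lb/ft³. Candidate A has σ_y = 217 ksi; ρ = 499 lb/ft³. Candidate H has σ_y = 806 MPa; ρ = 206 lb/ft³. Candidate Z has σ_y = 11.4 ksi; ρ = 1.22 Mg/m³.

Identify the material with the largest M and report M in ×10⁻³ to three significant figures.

Convert each candidate to consistent units, then evaluate M:
  candidate S: σ_y = 102.7 MPa, ρ = 1312 kg/m³
  candidate A: σ_y = 1496 MPa, ρ = 7993 kg/m³
  candidate H: σ_y = 806.0 MPa, ρ = 3300 kg/m³
  candidate Z: σ_y = 78.60 MPa, ρ = 1220 kg/m³
  candidate H: M = 26.2×10⁻³
  candidate S: M = 16.7×10⁻³
  candidate A: M = 16.4×10⁻³
  candidate Z: M = 15.0×10⁻³
Candidate H ranks first.

candidate H, M = 26.2×10⁻³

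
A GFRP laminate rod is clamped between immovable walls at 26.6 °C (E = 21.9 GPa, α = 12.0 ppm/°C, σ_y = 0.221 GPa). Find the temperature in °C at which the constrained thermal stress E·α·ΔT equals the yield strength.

868 °C

σ_y = 0.221 GPa = 221.0 MPa.
E·α·ΔT = 221.0 MPa ⇒ ΔT = 221.0 / (21.90×10³ × 12.0×10⁻⁶) = 840.9 K.
T = 26.6 + 840.9 = 867.5 °C.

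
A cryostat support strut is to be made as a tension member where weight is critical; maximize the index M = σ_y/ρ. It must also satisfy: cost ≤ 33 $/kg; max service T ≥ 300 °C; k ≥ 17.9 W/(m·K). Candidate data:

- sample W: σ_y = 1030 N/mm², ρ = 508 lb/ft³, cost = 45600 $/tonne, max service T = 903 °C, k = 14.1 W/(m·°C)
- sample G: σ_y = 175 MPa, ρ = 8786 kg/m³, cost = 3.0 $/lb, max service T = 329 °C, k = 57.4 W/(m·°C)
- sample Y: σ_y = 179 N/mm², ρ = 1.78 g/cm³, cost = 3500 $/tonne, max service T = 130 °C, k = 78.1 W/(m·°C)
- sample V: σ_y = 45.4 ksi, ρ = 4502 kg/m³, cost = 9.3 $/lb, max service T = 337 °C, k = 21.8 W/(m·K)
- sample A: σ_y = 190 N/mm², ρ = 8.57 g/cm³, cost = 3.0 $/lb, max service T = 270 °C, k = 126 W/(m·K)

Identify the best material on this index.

sample V

Screen on constraints: cost ≤ 33 $/kg; max service T ≥ 300 °C; k ≥ 17.9 W/(m·K). Survivors: sample G, sample V.
After converting to SI:
  sample G: σ_y = 175.0 MPa, ρ = 8786 kg/m³
  sample V: σ_y = 313.0 MPa, ρ = 4502 kg/m³
  sample V: M = 69.5 kN·m/kg
  sample G: M = 19.9 kN·m/kg
The maximum is for sample V.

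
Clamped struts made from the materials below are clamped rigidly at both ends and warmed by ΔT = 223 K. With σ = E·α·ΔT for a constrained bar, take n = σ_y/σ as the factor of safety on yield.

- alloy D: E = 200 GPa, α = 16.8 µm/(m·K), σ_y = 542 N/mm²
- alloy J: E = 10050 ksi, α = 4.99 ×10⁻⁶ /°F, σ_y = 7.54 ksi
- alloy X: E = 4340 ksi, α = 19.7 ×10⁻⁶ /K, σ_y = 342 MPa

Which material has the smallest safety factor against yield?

In consistent units (E in GPa, α in ×10⁻⁶/K, σ_y in MPa):
  alloy D: E = 200.0, α = 16.8, σ_y = 542.0 → σ = 749 MPa, n = 0.723
  alloy J: E = 69.29, α = 8.98, σ_y = 51.99 → σ = 139 MPa, n = 0.375
  alloy X: E = 29.92, α = 19.7, σ_y = 342.0 → σ = 131 MPa, n = 2.60
The minimum is alloy J at n = 0.375.

alloy J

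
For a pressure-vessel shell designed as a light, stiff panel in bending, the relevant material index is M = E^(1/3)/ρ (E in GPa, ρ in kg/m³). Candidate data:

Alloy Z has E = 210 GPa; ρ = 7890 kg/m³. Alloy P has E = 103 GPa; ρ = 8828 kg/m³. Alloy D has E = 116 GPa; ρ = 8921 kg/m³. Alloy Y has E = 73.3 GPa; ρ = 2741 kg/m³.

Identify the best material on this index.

alloy Y

Computing M directly (units already consistent):
  alloy Y: M = 1.53×10⁻³
  alloy Z: M = 0.753×10⁻³
  alloy D: M = 0.547×10⁻³
  alloy P: M = 0.531×10⁻³
Alloy Y ranks first.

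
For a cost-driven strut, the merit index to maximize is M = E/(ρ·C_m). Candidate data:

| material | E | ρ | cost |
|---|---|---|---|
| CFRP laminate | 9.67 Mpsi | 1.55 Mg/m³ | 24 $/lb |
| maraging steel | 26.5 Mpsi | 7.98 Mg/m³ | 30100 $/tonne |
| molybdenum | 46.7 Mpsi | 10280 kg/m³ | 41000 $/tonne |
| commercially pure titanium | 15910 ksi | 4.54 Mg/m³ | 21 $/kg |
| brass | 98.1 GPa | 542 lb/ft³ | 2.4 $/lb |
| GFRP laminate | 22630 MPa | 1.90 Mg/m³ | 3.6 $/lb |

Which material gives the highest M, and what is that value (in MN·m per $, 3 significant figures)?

brass, M = 2.14 MN·m per $

After converting to SI:
  CFRP laminate: E = 66.67 GPa, ρ = 1550 kg/m³, cost = 52.91 $/kg
  maraging steel: E = 182.7 GPa, ρ = 7980 kg/m³, cost = 30.10 $/kg
  molybdenum: E = 322.0 GPa, ρ = 10280 kg/m³, cost = 41.00 $/kg
  commercially pure titanium: E = 109.7 GPa, ρ = 4540 kg/m³, cost = 21.00 $/kg
  brass: E = 98.10 GPa, ρ = 8682 kg/m³, cost = 5.291 $/kg
  GFRP laminate: E = 22.63 GPa, ρ = 1900 kg/m³, cost = 7.937 $/kg
  brass: M = 2.14 MN·m per $
  GFRP laminate: M = 1.50 MN·m per $
  commercially pure titanium: M = 1.15 MN·m per $
  CFRP laminate: M = 0.813 MN·m per $
  molybdenum: M = 0.764 MN·m per $
  maraging steel: M = 0.761 MN·m per $
Highest index: brass.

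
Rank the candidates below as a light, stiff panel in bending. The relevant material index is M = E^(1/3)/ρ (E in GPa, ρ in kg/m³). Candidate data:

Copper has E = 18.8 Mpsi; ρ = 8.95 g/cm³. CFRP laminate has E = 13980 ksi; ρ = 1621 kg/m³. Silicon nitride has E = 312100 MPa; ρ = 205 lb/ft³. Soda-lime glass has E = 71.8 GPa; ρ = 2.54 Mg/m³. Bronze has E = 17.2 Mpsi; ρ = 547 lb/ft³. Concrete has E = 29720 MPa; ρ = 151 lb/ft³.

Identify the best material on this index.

CFRP laminate

In SI units:
  copper: E = 129.6 GPa, ρ = 8950 kg/m³
  CFRP laminate: E = 96.39 GPa, ρ = 1621 kg/m³
  silicon nitride: E = 312.1 GPa, ρ = 3284 kg/m³
  soda-lime glass: E = 71.80 GPa, ρ = 2540 kg/m³
  bronze: E = 118.6 GPa, ρ = 8762 kg/m³
  concrete: E = 29.72 GPa, ρ = 2419 kg/m³
  CFRP laminate: M = 2.83×10⁻³
  silicon nitride: M = 2.07×10⁻³
  soda-lime glass: M = 1.64×10⁻³
  concrete: M = 1.28×10⁻³
  copper: M = 0.565×10⁻³
  bronze: M = 0.561×10⁻³
The maximum is for CFRP laminate.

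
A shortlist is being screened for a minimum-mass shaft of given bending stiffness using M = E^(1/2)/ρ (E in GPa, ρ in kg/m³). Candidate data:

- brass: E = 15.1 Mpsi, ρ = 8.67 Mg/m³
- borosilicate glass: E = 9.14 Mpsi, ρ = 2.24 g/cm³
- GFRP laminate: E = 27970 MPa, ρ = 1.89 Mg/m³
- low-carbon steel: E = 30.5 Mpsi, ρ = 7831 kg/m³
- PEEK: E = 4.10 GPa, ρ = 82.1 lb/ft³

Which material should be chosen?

In SI units:
  brass: E = 104.1 GPa, ρ = 8670 kg/m³
  borosilicate glass: E = 63.02 GPa, ρ = 2240 kg/m³
  GFRP laminate: E = 27.97 GPa, ρ = 1890 kg/m³
  low-carbon steel: E = 210.3 GPa, ρ = 7831 kg/m³
  PEEK: E = 4.100 GPa, ρ = 1315 kg/m³
  borosilicate glass: M = 3.54×10⁻³
  GFRP laminate: M = 2.80×10⁻³
  low-carbon steel: M = 1.85×10⁻³
  PEEK: M = 1.54×10⁻³
  brass: M = 1.18×10⁻³
Borosilicate glass has the largest M.

borosilicate glass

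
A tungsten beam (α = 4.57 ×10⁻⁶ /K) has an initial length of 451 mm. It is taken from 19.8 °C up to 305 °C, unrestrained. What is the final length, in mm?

451.59 mm

ΔT = 305 − 19.8 = 285.2 K.
ΔL = α·L₀·ΔT = 4.57×10⁻⁶ × 451 mm × 285.2 K = 0.588 mm.
L = L₀ + ΔL = 451 + 0.588 = 451.59 mm.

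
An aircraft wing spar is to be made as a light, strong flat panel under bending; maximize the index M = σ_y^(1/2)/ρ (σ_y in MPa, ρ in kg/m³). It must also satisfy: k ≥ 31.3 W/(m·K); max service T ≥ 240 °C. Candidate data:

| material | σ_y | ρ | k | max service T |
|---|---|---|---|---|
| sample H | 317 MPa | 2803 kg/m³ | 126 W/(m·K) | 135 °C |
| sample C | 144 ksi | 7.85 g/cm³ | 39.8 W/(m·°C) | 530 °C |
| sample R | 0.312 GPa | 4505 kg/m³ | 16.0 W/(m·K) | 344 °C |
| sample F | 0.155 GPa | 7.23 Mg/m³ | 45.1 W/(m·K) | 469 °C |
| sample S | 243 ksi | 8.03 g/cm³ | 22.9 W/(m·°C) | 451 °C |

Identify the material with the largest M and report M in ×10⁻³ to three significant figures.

sample C, M = 4.01×10⁻³

Screen on constraints: k ≥ 31.3 W/(m·K); max service T ≥ 240 °C. Survivors: sample C, sample F.
Convert each candidate to consistent units, then evaluate M:
  sample C: σ_y = 992.8 MPa, ρ = 7850 kg/m³
  sample F: σ_y = 155.0 MPa, ρ = 7230 kg/m³
  sample C: M = 4.01×10⁻³
  sample F: M = 1.72×10⁻³
Highest index: sample C.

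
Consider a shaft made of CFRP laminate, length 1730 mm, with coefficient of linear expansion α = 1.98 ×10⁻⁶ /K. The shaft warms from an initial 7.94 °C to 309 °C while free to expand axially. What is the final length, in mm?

ΔT = 309 − 7.94 = 301.1 K.
ΔL = α·L₀·ΔT = 1.98×10⁻⁶ × 1730 mm × 301.1 K = 1.03 mm.
L = L₀ + ΔL = 1730 + 1.03 = 1731.0 mm.

1731.0 mm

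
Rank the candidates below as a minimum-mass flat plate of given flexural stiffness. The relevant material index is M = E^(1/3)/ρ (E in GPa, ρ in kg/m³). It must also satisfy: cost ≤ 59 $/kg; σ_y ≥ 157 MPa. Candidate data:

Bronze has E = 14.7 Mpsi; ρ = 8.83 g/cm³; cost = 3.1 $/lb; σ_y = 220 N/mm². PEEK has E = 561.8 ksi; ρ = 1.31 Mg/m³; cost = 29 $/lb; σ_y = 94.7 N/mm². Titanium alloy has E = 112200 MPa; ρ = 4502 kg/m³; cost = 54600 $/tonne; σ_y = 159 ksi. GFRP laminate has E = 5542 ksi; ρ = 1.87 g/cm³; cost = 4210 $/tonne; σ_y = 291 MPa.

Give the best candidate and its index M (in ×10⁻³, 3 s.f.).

Screen on constraints: cost ≤ 59 $/kg; σ_y ≥ 157 MPa. Survivors: bronze, titanium alloy, GFRP laminate.
After converting to SI:
  bronze: E = 101.4 GPa, ρ = 8830 kg/m³
  titanium alloy: E = 112.2 GPa, ρ = 4502 kg/m³
  GFRP laminate: E = 38.21 GPa, ρ = 1870 kg/m³
  GFRP laminate: M = 1.80×10⁻³
  titanium alloy: M = 1.07×10⁻³
  bronze: M = 0.528×10⁻³
The maximum is for GFRP laminate.

GFRP laminate, M = 1.80×10⁻³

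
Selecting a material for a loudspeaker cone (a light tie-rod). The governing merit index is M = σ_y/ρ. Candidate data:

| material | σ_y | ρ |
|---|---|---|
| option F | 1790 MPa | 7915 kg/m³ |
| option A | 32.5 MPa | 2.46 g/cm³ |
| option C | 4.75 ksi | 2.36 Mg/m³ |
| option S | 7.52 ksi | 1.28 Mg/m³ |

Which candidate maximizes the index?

In SI units:
  option F: σ_y = 1790 MPa, ρ = 7915 kg/m³
  option A: σ_y = 32.50 MPa, ρ = 2460 kg/m³
  option C: σ_y = 32.75 MPa, ρ = 2360 kg/m³
  option S: σ_y = 51.85 MPa, ρ = 1280 kg/m³
  option F: M = 226 kN·m/kg
  option S: M = 40.5 kN·m/kg
  option C: M = 13.9 kN·m/kg
  option A: M = 13.2 kN·m/kg
Option F has the largest M.

option F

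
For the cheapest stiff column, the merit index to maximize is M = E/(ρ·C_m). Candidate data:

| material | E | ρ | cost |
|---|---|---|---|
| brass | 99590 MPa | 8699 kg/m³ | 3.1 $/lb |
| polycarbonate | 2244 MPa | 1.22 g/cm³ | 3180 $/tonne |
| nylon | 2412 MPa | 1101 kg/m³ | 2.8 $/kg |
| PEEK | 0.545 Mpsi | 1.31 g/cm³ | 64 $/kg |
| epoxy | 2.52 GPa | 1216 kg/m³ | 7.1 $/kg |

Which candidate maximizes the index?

In SI units:
  brass: E = 99.59 GPa, ρ = 8699 kg/m³, cost = 6.834 $/kg
  polycarbonate: E = 2.244 GPa, ρ = 1220 kg/m³, cost = 3.180 $/kg
  nylon: E = 2.412 GPa, ρ = 1101 kg/m³, cost = 2.800 $/kg
  PEEK: E = 3.758 GPa, ρ = 1310 kg/m³, cost = 64.00 $/kg
  epoxy: E = 2.520 GPa, ρ = 1216 kg/m³, cost = 7.100 $/kg
  brass: M = 1.68 MN·m per $
  nylon: M = 0.782 MN·m per $
  polycarbonate: M = 0.578 MN·m per $
  epoxy: M = 0.292 MN·m per $
  PEEK: M = 0.0448 MN·m per $
Brass has the largest M.

brass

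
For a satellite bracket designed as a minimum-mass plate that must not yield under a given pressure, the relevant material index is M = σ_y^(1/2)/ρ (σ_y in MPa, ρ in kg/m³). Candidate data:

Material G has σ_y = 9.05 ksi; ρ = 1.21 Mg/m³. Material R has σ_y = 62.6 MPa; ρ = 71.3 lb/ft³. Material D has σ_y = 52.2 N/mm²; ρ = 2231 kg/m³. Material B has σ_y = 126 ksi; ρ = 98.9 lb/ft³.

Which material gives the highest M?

material B

Putting every candidate on a common basis:
  material G: σ_y = 62.40 MPa, ρ = 1210 kg/m³
  material R: σ_y = 62.60 MPa, ρ = 1142 kg/m³
  material D: σ_y = 52.20 MPa, ρ = 2231 kg/m³
  material B: σ_y = 868.7 MPa, ρ = 1584 kg/m³
  material B: M = 18.6×10⁻³
  material R: M = 6.93×10⁻³
  material G: M = 6.53×10⁻³
  material D: M = 3.24×10⁻³
Material B has the largest M.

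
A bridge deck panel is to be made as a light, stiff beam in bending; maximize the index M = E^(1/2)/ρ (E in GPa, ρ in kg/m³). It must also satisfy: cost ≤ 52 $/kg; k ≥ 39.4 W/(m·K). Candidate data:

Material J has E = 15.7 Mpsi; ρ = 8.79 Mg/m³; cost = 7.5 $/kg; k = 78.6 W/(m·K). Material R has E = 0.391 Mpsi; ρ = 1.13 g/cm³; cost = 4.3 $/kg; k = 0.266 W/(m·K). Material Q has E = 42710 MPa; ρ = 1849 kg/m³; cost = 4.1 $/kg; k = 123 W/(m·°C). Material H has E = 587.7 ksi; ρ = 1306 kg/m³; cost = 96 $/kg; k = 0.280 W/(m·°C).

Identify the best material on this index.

material Q

Screen on constraints: cost ≤ 52 $/kg; k ≥ 39.4 W/(m·K). Survivors: material J, material Q.
Normalizing units and computing the index:
  material J: E = 108.2 GPa, ρ = 8790 kg/m³
  material Q: E = 42.71 GPa, ρ = 1849 kg/m³
  material Q: M = 3.53×10⁻³
  material J: M = 1.18×10⁻³
Highest index: material Q.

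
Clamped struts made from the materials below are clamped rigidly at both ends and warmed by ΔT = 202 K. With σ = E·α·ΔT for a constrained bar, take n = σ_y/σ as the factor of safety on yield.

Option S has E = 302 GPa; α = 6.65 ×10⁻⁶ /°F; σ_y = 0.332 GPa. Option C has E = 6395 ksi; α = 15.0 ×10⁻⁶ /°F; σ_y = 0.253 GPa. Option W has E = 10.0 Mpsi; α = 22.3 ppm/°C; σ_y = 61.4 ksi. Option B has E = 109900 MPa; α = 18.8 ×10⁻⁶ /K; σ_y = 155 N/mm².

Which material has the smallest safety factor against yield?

With everything in SI (GPa, ×10⁻⁶/K, MPa):
  option S: E = 302.0, α = 12.0, σ_y = 332.0 → σ = 730 MPa, n = 0.455
  option C: E = 44.09, α = 27.0, σ_y = 253.0 → σ = 240 MPa, n = 1.05
  option W: E = 68.95, α = 22.3, σ_y = 423.3 → σ = 311 MPa, n = 1.36
  option B: E = 109.9, α = 18.8, σ_y = 155.0 → σ = 417 MPa, n = 0.371
The minimum is option B at n = 0.371.

option B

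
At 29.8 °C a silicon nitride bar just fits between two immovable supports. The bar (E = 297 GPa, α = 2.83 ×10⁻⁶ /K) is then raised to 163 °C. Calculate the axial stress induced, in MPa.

ΔT = 133.2 K. Constrained thermal stress σ = E·α·ΔT = 297.0×10³ MPa × 2.83×10⁻⁶ × 133.2 = 112 MPa (compressive).

112 MPa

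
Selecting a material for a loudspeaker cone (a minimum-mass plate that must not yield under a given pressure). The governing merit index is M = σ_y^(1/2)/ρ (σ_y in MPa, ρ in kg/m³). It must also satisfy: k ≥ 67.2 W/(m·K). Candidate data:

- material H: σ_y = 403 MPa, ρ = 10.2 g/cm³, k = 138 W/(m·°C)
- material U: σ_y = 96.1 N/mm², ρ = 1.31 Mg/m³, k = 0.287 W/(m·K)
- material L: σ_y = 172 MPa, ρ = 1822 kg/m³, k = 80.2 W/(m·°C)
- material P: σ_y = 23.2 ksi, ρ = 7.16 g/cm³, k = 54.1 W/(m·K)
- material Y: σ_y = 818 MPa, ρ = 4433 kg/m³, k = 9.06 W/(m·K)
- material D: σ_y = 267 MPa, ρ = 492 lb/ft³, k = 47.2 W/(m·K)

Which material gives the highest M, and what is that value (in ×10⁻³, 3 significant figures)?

material L, M = 7.20×10⁻³

Screen on constraints: k ≥ 67.2 W/(m·K). Survivors: material H, material L.
Normalizing units and computing the index:
  material H: σ_y = 403.0 MPa, ρ = 10200 kg/m³
  material L: σ_y = 172.0 MPa, ρ = 1822 kg/m³
  material L: M = 7.20×10⁻³
  material H: M = 1.97×10⁻³
Highest index: material L.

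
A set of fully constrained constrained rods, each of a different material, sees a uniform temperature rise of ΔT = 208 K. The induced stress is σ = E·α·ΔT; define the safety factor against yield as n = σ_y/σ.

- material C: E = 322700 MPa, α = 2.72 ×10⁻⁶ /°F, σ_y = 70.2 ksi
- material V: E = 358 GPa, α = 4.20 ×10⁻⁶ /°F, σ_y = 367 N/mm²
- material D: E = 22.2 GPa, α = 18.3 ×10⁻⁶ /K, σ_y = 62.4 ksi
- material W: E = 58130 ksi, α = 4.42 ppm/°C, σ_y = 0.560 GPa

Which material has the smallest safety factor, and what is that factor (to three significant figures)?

material V, n = 0.652

Per material, after unit conversion:
  material C: E = 322.7, α = 4.90, σ_y = 484.0 → σ = 329 MPa, n = 1.47
  material V: E = 358.0, α = 7.56, σ_y = 367.0 → σ = 563 MPa, n = 0.652
  material D: E = 22.20, α = 18.3, σ_y = 430.2 → σ = 84.5 MPa, n = 5.09
  material W: E = 400.8, α = 4.42, σ_y = 560.0 → σ = 368 MPa, n = 1.52
Material V has the lowest safety factor, n = 0.652.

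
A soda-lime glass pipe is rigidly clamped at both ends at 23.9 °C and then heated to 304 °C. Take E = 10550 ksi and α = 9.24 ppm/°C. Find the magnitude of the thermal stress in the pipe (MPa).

188 MPa

E = 10550 ksi = 72.74 GPa.
ΔT = 280.1 K. Constrained thermal stress σ = E·α·ΔT = 72.74×10³ MPa × 9.24×10⁻⁶ × 280.1 = 188 MPa (compressive).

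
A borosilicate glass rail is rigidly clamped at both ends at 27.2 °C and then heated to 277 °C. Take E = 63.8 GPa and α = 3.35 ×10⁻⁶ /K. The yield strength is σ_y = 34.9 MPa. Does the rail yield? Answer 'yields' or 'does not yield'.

ΔT = 249.8 K. Constrained thermal stress σ = E·α·ΔT = 63.80×10³ MPa × 3.35×10⁻⁶ × 249.8 = 53.4 MPa (compressive).
Compare to σ_y = 34.9 MPa: σ ≥ σ_y, so it yields.

yields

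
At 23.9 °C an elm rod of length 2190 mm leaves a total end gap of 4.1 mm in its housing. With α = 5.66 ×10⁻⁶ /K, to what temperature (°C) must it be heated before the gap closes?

α·L₀·ΔT = 4.1 mm ⇒ ΔT = 4.1 / (5.66×10⁻⁶ × 2190.0) = 330.8 K.
T = 23.9 + 330.8 = 354.7 °C.

355 °C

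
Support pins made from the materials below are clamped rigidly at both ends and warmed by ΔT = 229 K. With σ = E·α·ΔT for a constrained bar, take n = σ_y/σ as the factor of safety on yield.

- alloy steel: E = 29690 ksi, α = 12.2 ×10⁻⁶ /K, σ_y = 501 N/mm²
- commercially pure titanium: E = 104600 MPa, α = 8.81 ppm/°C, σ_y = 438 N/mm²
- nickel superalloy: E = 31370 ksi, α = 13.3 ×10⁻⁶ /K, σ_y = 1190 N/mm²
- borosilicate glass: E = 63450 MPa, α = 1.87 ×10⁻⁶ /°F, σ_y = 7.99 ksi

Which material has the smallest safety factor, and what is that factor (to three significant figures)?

Converting E to GPa, α to ×10⁻⁶/K, σ_y to MPa, then σ and n for each:
  alloy steel: E = 204.7, α = 12.2, σ_y = 501.0 → σ = 572 MPa, n = 0.876
  commercially pure titanium: E = 104.6, α = 8.81, σ_y = 438.0 → σ = 211 MPa, n = 2.08
  nickel superalloy: E = 216.3, α = 13.3, σ_y = 1190 → σ = 659 MPa, n = 1.81
  borosilicate glass: E = 63.45, α = 3.37, σ_y = 55.09 → σ = 48.9 MPa, n = 1.13
The minimum is alloy steel at n = 0.876.

alloy steel, n = 0.876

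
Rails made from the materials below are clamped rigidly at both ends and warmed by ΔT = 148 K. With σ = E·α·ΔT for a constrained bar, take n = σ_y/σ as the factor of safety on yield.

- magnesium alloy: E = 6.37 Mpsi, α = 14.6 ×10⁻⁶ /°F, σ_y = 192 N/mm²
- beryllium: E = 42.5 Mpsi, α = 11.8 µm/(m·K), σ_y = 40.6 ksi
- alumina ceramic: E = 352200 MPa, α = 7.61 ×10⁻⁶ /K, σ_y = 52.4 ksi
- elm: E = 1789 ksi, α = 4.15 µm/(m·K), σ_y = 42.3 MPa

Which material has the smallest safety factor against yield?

beryllium

In consistent units (E in GPa, α in ×10⁻⁶/K, σ_y in MPa):
  magnesium alloy: E = 43.92, α = 26.3, σ_y = 192.0 → σ = 171 MPa, n = 1.12
  beryllium: E = 293.0, α = 11.8, σ_y = 279.9 → σ = 512 MPa, n = 0.547
  alumina ceramic: E = 352.2, α = 7.61, σ_y = 361.3 → σ = 397 MPa, n = 0.911
  elm: E = 12.33, α = 4.15, σ_y = 42.30 → σ = 7.58 MPa, n = 5.58
Beryllium has the lowest safety factor, n = 0.547.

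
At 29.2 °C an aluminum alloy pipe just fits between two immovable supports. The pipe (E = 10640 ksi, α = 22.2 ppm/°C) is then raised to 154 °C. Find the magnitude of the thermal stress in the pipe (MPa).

203 MPa

E = 10640 ksi = 73.36 GPa.
ΔT = 124.8 K. Constrained thermal stress σ = E·α·ΔT = 73.36×10³ MPa × 22.2×10⁻⁶ × 124.8 = 203 MPa (compressive).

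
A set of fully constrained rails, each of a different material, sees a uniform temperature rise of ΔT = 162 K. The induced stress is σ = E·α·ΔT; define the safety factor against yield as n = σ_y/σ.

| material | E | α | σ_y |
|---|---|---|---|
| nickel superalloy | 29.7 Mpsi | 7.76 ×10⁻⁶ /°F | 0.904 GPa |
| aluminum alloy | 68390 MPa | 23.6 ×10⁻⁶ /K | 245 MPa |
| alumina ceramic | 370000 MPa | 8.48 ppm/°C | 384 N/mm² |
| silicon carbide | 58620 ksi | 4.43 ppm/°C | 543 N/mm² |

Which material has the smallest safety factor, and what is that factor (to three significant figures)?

In consistent units (E in GPa, α in ×10⁻⁶/K, σ_y in MPa):
  nickel superalloy: E = 204.8, α = 14.0, σ_y = 904.0 → σ = 463 MPa, n = 1.95
  aluminum alloy: E = 68.39, α = 23.6, σ_y = 245.0 → σ = 261 MPa, n = 0.937
  alumina ceramic: E = 370.0, α = 8.48, σ_y = 384.0 → σ = 508 MPa, n = 0.755
  silicon carbide: E = 404.2, α = 4.43, σ_y = 543.0 → σ = 290 MPa, n = 1.87
The minimum is alumina ceramic at n = 0.755.

alumina ceramic, n = 0.755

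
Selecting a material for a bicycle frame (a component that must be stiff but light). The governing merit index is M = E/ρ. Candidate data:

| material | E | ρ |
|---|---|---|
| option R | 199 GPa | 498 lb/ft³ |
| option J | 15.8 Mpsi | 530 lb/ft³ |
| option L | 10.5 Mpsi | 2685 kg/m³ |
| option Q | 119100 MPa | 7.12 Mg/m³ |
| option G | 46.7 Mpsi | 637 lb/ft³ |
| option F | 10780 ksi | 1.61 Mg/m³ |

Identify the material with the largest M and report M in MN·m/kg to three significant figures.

After converting to SI:
  option R: E = 199.0 GPa, ρ = 7977 kg/m³
  option J: E = 108.9 GPa, ρ = 8490 kg/m³
  option L: E = 72.39 GPa, ρ = 2685 kg/m³
  option Q: E = 119.1 GPa, ρ = 7120 kg/m³
  option G: E = 322.0 GPa, ρ = 10200 kg/m³
  option F: E = 74.33 GPa, ρ = 1610 kg/m³
  option F: M = 46.2 MN·m/kg
  option G: M = 31.6 MN·m/kg
  option L: M = 27.0 MN·m/kg
  option R: M = 24.9 MN·m/kg
  option Q: M = 16.7 MN·m/kg
  option J: M = 12.8 MN·m/kg
Option F ranks first.

option F, M = 46.2 MN·m/kg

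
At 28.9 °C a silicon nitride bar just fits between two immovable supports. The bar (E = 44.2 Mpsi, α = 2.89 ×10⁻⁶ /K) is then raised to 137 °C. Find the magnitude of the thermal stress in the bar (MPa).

95.2 MPa

E = 44.2 Mpsi = 304.7 GPa.
ΔT = 108.1 K. Constrained thermal stress σ = E·α·ΔT = 304.7×10³ MPa × 2.89×10⁻⁶ × 108.1 = 95.2 MPa (compressive).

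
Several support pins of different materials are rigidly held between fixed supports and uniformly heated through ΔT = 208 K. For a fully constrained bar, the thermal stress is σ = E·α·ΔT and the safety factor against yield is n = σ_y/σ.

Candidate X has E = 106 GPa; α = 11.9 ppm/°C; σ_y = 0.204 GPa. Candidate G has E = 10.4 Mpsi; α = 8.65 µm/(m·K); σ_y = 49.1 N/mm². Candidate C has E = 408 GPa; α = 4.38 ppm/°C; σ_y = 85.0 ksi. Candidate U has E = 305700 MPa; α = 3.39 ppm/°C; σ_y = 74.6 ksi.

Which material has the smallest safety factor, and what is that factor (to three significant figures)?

candidate G, n = 0.381

Converting E to GPa, α to ×10⁻⁶/K, σ_y to MPa, then σ and n for each:
  candidate X: E = 106.0, α = 11.9, σ_y = 204.0 → σ = 262 MPa, n = 0.778
  candidate G: E = 71.71, α = 8.65, σ_y = 49.10 → σ = 129 MPa, n = 0.381
  candidate C: E = 408.0, α = 4.38, σ_y = 586.1 → σ = 372 MPa, n = 1.58
  candidate U: E = 305.7, α = 3.39, σ_y = 514.3 → σ = 216 MPa, n = 2.39
Smallest n: candidate G with n = 0.381.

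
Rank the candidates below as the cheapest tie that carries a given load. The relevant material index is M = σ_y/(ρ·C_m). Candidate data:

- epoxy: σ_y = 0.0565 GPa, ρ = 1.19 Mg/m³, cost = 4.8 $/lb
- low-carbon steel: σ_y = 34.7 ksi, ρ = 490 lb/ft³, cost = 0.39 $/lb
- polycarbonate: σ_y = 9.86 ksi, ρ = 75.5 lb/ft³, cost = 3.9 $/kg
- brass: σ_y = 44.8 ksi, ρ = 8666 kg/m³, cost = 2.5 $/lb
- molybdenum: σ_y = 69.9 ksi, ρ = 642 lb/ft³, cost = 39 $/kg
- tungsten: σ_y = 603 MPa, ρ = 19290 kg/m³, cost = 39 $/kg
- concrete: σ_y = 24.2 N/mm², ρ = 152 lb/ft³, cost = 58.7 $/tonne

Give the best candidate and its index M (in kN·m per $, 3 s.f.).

concrete, M = 169 kN·m per $

After converting to SI:
  epoxy: σ_y = 56.50 MPa, ρ = 1190 kg/m³, cost = 10.58 $/kg
  low-carbon steel: σ_y = 239.2 MPa, ρ = 7849 kg/m³, cost = 0.8598 $/kg
  polycarbonate: σ_y = 67.98 MPa, ρ = 1209 kg/m³, cost = 3.900 $/kg
  brass: σ_y = 308.9 MPa, ρ = 8666 kg/m³, cost = 5.511 $/kg
  molybdenum: σ_y = 481.9 MPa, ρ = 10280 kg/m³, cost = 39.00 $/kg
  tungsten: σ_y = 603.0 MPa, ρ = 19290 kg/m³, cost = 39.00 $/kg
  concrete: σ_y = 24.20 MPa, ρ = 2435 kg/m³, cost = 0.05870 $/kg
  concrete: M = 169 kN·m per $
  low-carbon steel: M = 35.5 kN·m per $
  polycarbonate: M = 14.4 kN·m per $
  brass: M = 6.47 kN·m per $
  epoxy: M = 4.49 kN·m per $
  molybdenum: M = 1.20 kN·m per $
  tungsten: M = 0.802 kN·m per $
Concrete ranks first.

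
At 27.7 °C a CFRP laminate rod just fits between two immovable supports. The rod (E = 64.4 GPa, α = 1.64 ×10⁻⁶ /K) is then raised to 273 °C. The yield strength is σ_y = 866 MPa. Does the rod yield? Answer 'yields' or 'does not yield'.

does not yield

ΔT = 245.3 K. Constrained thermal stress σ = E·α·ΔT = 64.40×10³ MPa × 1.64×10⁻⁶ × 245.3 = 25.9 MPa (compressive).
Compare to σ_y = 866 MPa: σ < σ_y, so it does not yield.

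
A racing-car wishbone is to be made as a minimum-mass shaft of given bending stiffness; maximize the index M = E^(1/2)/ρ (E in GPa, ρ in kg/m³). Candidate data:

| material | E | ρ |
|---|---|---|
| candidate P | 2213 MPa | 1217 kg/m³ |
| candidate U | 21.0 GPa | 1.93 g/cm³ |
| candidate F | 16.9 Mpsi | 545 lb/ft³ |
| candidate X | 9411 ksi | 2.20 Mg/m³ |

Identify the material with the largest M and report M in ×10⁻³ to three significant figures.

candidate X, M = 3.66×10⁻³

Putting every candidate on a common basis:
  candidate P: E = 2.213 GPa, ρ = 1217 kg/m³
  candidate U: E = 21.00 GPa, ρ = 1930 kg/m³
  candidate F: E = 116.5 GPa, ρ = 8730 kg/m³
  candidate X: E = 64.89 GPa, ρ = 2200 kg/m³
  candidate X: M = 3.66×10⁻³
  candidate U: M = 2.37×10⁻³
  candidate F: M = 1.24×10⁻³
  candidate P: M = 1.22×10⁻³
Candidate X has the largest M.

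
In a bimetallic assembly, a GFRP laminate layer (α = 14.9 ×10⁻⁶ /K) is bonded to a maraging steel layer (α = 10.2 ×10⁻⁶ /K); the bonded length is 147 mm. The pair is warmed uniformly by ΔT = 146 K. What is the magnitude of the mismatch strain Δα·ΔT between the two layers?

6.86×10⁻⁴

Δα = |14.9 − 10.2|×10⁻⁶/K = 4.70×10⁻⁶/K.
Mismatch strain = Δα·ΔT = 4.70×10⁻⁶ × 146.0 = 6.86×10⁻⁴.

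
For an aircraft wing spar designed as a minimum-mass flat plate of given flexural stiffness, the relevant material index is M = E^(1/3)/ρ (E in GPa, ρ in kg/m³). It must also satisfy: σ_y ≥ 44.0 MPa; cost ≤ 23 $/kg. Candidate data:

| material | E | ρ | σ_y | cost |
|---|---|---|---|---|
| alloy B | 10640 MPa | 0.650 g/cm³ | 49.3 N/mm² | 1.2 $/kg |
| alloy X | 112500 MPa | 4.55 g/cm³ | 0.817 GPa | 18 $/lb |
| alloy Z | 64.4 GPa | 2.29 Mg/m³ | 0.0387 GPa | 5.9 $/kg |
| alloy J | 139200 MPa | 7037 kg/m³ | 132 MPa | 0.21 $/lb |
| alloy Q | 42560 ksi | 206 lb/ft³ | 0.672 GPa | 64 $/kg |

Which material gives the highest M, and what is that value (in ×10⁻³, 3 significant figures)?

alloy B, M = 3.38×10⁻³

Screen on constraints: σ_y ≥ 44.0 MPa; cost ≤ 23 $/kg. Survivors: alloy B, alloy J.
Putting every candidate on a common basis:
  alloy B: E = 10.64 GPa, ρ = 650.0 kg/m³
  alloy J: E = 139.2 GPa, ρ = 7037 kg/m³
  alloy B: M = 3.38×10⁻³
  alloy J: M = 0.736×10⁻³
Alloy B ranks first.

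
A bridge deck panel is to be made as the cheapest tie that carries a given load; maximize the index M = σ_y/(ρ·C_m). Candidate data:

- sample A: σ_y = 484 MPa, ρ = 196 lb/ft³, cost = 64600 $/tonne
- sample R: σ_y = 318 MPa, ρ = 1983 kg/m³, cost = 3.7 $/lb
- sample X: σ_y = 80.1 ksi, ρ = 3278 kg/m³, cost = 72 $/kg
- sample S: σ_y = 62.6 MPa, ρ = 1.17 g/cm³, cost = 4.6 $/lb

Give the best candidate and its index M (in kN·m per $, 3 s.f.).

sample R, M = 19.7 kN·m per $

Putting every candidate on a common basis:
  sample A: σ_y = 484.0 MPa, ρ = 3140 kg/m³, cost = 64.60 $/kg
  sample R: σ_y = 318.0 MPa, ρ = 1983 kg/m³, cost = 8.157 $/kg
  sample X: σ_y = 552.3 MPa, ρ = 3278 kg/m³, cost = 72.00 $/kg
  sample S: σ_y = 62.60 MPa, ρ = 1170 kg/m³, cost = 10.14 $/kg
  sample R: M = 19.7 kN·m per $
  sample S: M = 5.28 kN·m per $
  sample A: M = 2.39 kN·m per $
  sample X: M = 2.34 kN·m per $
Highest index: sample R.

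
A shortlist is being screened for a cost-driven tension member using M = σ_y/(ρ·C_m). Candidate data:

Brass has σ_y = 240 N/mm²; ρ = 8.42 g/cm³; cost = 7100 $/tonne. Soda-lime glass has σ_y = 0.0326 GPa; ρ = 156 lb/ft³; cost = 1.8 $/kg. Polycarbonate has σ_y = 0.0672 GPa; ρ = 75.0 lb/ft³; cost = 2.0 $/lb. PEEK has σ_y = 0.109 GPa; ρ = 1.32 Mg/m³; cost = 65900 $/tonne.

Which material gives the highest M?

polycarbonate

In SI units:
  brass: σ_y = 240.0 MPa, ρ = 8420 kg/m³, cost = 7.100 $/kg
  soda-lime glass: σ_y = 32.60 MPa, ρ = 2499 kg/m³, cost = 1.800 $/kg
  polycarbonate: σ_y = 67.20 MPa, ρ = 1201 kg/m³, cost = 4.409 $/kg
  PEEK: σ_y = 109.0 MPa, ρ = 1320 kg/m³, cost = 65.90 $/kg
  polycarbonate: M = 12.7 kN·m per $
  soda-lime glass: M = 7.25 kN·m per $
  brass: M = 4.01 kN·m per $
  PEEK: M = 1.25 kN·m per $
The maximum is for polycarbonate.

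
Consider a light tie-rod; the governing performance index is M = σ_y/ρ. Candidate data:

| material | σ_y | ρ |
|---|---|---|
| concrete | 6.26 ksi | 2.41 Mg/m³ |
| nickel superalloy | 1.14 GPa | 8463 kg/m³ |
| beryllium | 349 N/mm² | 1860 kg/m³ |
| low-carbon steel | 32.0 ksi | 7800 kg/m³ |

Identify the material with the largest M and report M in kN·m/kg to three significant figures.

beryllium, M = 188 kN·m/kg

In SI units:
  concrete: σ_y = 43.16 MPa, ρ = 2410 kg/m³
  nickel superalloy: σ_y = 1140 MPa, ρ = 8463 kg/m³
  beryllium: σ_y = 349.0 MPa, ρ = 1860 kg/m³
  low-carbon steel: σ_y = 220.6 MPa, ρ = 7800 kg/m³
  beryllium: M = 188 kN·m/kg
  nickel superalloy: M = 135 kN·m/kg
  low-carbon steel: M = 28.3 kN·m/kg
  concrete: M = 17.9 kN·m/kg
Highest index: beryllium.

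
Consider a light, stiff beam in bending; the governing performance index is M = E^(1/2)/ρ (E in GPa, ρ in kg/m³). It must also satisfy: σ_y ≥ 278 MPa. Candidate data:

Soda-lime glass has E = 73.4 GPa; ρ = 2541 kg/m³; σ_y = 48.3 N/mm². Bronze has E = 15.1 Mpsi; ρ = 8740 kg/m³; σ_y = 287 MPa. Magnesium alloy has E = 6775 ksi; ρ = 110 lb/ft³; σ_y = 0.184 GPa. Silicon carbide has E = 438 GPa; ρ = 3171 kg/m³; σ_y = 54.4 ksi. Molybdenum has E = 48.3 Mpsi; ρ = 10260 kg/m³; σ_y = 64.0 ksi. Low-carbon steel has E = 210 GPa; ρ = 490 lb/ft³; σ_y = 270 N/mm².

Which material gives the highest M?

silicon carbide

Screen on constraints: σ_y ≥ 278 MPa. Survivors: bronze, silicon carbide, molybdenum.
Putting every candidate on a common basis:
  bronze: E = 104.1 GPa, ρ = 8740 kg/m³
  silicon carbide: E = 438.0 GPa, ρ = 3171 kg/m³
  molybdenum: E = 333.0 GPa, ρ = 10260 kg/m³
  silicon carbide: M = 6.60×10⁻³
  molybdenum: M = 1.78×10⁻³
  bronze: M = 1.17×10⁻³
Silicon carbide ranks first.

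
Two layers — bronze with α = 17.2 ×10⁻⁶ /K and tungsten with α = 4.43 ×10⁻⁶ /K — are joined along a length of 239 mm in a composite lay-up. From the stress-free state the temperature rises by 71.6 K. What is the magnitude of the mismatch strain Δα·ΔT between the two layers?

Δα = |17.2 − 4.43|×10⁻⁶/K = 12.8×10⁻⁶/K.
Mismatch strain = Δα·ΔT = 12.8×10⁻⁶ × 71.6 = 9.14×10⁻⁴.

9.14×10⁻⁴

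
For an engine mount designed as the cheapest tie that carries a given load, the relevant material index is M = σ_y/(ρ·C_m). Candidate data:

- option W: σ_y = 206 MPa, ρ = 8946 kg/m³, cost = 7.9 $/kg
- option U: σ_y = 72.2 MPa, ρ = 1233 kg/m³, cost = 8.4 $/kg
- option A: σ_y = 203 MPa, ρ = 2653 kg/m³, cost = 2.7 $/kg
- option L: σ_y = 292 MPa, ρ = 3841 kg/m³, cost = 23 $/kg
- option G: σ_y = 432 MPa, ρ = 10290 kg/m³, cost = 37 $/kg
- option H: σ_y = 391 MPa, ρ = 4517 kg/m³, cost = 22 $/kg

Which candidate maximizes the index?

option A

Evaluate M for each candidate:
  option A: M = 28.3 kN·m per $
  option U: M = 6.97 kN·m per $
  option H: M = 3.93 kN·m per $
  option L: M = 3.31 kN·m per $
  option W: M = 2.91 kN·m per $
  option G: M = 1.13 kN·m per $
Option A has the largest M.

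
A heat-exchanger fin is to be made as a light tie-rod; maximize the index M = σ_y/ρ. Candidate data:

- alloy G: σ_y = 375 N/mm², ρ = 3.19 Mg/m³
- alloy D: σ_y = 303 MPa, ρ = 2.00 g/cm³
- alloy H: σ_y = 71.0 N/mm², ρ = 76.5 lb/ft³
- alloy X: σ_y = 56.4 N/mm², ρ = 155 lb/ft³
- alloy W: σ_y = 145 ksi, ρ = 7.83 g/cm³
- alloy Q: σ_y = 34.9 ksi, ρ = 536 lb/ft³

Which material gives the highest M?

Putting every candidate on a common basis:
  alloy G: σ_y = 375.0 MPa, ρ = 3190 kg/m³
  alloy D: σ_y = 303.0 MPa, ρ = 2000 kg/m³
  alloy H: σ_y = 71.00 MPa, ρ = 1225 kg/m³
  alloy X: σ_y = 56.40 MPa, ρ = 2483 kg/m³
  alloy W: σ_y = 999.7 MPa, ρ = 7830 kg/m³
  alloy Q: σ_y = 240.6 MPa, ρ = 8586 kg/m³
  alloy D: M = 152 kN·m/kg
  alloy W: M = 128 kN·m/kg
  alloy G: M = 118 kN·m/kg
  alloy H: M = 57.9 kN·m/kg
  alloy Q: M = 28.0 kN·m/kg
  alloy X: M = 22.7 kN·m/kg
Alloy D ranks first.

alloy D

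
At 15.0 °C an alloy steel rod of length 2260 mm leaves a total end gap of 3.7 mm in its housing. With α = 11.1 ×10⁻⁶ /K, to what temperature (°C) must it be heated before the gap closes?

162 °C

α·L₀·ΔT = 3.7 mm ⇒ ΔT = 3.7 / (11.1×10⁻⁶ × 2260.0) = 147.5 K.
T = 15.0 + 147.5 = 162.5 °C.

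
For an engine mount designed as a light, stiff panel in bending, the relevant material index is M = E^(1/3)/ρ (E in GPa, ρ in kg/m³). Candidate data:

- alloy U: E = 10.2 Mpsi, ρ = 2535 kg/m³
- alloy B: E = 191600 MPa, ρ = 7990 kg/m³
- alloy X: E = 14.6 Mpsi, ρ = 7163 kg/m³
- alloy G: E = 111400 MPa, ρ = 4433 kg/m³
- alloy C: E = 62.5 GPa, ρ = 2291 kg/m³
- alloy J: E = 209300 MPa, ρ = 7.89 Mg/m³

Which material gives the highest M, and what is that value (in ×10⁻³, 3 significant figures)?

Putting every candidate on a common basis:
  alloy U: E = 70.33 GPa, ρ = 2535 kg/m³
  alloy B: E = 191.6 GPa, ρ = 7990 kg/m³
  alloy X: E = 100.7 GPa, ρ = 7163 kg/m³
  alloy G: E = 111.4 GPa, ρ = 4433 kg/m³
  alloy C: E = 62.50 GPa, ρ = 2291 kg/m³
  alloy J: E = 209.3 GPa, ρ = 7890 kg/m³
  alloy C: M = 1.73×10⁻³
  alloy U: M = 1.63×10⁻³
  alloy G: M = 1.09×10⁻³
  alloy J: M = 0.753×10⁻³
  alloy B: M = 0.722×10⁻³
  alloy X: M = 0.649×10⁻³
The maximum is for alloy C.

alloy C, M = 1.73×10⁻³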